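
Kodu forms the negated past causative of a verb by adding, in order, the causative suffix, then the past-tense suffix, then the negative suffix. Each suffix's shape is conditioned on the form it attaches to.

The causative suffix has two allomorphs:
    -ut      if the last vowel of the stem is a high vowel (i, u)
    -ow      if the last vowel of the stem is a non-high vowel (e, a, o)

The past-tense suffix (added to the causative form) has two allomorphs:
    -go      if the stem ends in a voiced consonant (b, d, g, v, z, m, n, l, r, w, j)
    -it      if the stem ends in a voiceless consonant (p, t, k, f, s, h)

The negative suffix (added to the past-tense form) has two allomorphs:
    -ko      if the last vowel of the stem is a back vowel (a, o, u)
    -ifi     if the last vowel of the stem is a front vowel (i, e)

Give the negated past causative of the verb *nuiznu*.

Since the last vowel of *nuiznu* is /u/ (a high vowel), it takes -ut, giving *nuiznuut*.
The causative form *nuiznuut*: final consonant = /t/, voiceless → -it → *nuiznuutit*.
The past-tense form *nuiznuutit*: last vowel = /i/, a front vowel → -ifi → *nuiznuutitifi*.

nuiznuutitifi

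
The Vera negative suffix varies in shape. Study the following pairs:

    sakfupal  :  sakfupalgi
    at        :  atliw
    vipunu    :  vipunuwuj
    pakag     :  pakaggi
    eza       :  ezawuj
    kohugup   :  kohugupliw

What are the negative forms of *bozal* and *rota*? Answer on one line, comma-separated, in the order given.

The pattern is voicing of the final sound: -liw when the stem ends in a voiceless consonant (*at*, *kohugup*); -gi when the stem ends in a voiced consonant (*sakfupal*, *pakag*); -wuj when the stem ends in a vowel (*vipunu*, *eza*).
The final sound of *bozal* is /l/, which is a voiced consonant, so the suffix is -gi, giving *bozalgi*.
Since the final sound of *rota* is /a/ (a vowel), it takes -wuj, giving *rotawuj*.

bozalgi, rotawuj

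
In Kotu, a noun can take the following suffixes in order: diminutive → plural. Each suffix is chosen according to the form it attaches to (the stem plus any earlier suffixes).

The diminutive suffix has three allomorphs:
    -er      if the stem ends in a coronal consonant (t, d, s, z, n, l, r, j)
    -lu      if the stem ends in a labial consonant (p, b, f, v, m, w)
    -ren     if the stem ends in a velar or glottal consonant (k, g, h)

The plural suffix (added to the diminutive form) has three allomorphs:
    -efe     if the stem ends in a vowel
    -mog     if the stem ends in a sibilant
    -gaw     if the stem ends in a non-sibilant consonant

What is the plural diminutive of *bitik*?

bitikrengaw

*bitik*: final consonant = /k/, velar/glottal → -ren → *bitikren*.
Since the final sound of the diminutive form *bitikren* is /n/ (a non-sibilant consonant), it takes -gaw, giving *bitikrengaw*.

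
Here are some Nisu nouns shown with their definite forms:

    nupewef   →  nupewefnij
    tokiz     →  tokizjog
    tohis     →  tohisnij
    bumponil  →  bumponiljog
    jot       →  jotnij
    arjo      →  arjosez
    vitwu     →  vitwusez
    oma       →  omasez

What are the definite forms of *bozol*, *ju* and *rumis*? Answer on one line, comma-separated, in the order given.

bozoljog, jusez, rumisnij

Looking at the final sound of each stem: -nij when the stem ends in a voiceless consonant (*nupewef*, *tohis*, *jot*); -jog when the stem ends in a voiced consonant (*tokiz*, *bumponil*); -sez when the stem ends in a vowel (*arjo*, *vitwu*, *oma*).
*bozol* — final sound /l/ (a voiced consonant) → -jog → *bozoljog*.
The final sound of *ju* is /u/, which is a vowel, so the suffix is -sez, giving *jusez*.
*rumis*: final sound = /s/, a voiceless consonant → -nij → *rumisnij*.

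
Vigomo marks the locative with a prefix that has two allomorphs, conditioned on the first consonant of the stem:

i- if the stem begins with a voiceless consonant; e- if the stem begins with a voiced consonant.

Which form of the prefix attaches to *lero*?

Since the first consonant of *lero* is /l/ (voiced), it takes e-.

e-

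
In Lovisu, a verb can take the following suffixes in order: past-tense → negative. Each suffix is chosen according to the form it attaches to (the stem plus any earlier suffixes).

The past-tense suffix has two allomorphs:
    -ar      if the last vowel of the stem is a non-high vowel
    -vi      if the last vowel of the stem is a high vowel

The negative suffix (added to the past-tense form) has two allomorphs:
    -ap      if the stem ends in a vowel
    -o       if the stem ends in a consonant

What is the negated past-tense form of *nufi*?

Since the last vowel of *nufi* is /i/ (a high vowel), it takes -vi, giving *nufivi*.
Since the final sound of the past-tense form *nufivi* is /i/ (a vowel), it takes -ap, giving *nufiviap*.

nufiviap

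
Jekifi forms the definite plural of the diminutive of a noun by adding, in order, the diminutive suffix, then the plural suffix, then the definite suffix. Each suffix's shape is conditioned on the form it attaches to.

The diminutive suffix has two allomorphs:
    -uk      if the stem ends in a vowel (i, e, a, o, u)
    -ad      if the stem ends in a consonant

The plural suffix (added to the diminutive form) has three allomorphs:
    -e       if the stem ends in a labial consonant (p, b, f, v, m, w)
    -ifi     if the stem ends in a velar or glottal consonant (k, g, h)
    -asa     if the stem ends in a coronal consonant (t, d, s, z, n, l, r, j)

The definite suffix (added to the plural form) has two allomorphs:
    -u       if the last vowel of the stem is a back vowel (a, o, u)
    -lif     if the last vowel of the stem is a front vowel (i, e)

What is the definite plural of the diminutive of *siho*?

sihoukifilif

*siho* — final sound /o/ (a vowel) → -uk → *sihouk*.
The diminutive form *sihouk* — final consonant /k/ (velar/glottal) → -ifi → *sihoukifi*.
Since the last vowel of the plural form *sihoukifi* is /i/ (a front vowel), it takes -lif, giving *sihoukifilif*.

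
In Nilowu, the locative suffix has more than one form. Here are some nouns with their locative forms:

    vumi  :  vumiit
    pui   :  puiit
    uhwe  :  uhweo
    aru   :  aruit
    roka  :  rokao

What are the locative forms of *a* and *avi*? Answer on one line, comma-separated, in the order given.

The alternation tracks the last vowel of the stem — -it when the last vowel of the stem is a high vowel (*vumi*, *pui*, *aru*); -o when the last vowel of the stem is a non-high vowel (*uhwe*, *roka*).
The last vowel of *a* is /a/, which is a non-high vowel, so the suffix is -o, giving *ao*.
*avi* — last vowel /i/ (a high vowel) → -it → *aviit*.

ao, aviit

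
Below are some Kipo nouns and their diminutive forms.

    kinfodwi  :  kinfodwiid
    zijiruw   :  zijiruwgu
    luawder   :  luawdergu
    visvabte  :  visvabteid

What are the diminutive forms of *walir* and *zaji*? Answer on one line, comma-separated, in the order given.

The pattern is consonant vs. vowel: -gu when the stem ends in a consonant (*zijiruw*, *luawder*); -id when the stem ends in a vowel (*kinfodwi*, *visvabte*).
The final sound of *walir* is /r/, which is a consonant, so the suffix is -gu, giving *walirgu*.
*zaji* — final sound /i/ (a vowel) → -id → *zajiid*.

walirgu, zajiid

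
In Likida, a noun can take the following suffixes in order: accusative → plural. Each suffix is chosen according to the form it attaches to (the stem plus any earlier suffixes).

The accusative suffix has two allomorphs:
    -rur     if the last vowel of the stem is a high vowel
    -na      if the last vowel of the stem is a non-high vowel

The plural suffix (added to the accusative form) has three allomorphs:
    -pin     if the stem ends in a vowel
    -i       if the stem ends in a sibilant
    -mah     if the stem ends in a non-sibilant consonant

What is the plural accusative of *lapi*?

*lapi* — last vowel /i/ (a high vowel) → -rur → *lapirur*.
The accusative form *lapirur*: final sound = /r/, a non-sibilant consonant → -mah → *lapirurmah*.

lapirurmah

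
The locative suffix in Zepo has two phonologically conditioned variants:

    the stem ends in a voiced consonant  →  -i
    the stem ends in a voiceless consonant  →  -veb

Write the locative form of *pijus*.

*pijus* — final consonant /s/ (voiceless) → -veb → *pijusveb*.

pijusveb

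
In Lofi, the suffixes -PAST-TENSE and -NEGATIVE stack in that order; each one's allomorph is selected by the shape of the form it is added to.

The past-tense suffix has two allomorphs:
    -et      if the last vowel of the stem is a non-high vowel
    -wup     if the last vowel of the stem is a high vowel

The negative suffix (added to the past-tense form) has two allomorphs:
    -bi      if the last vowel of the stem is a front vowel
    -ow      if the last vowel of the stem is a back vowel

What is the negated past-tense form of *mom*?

mometbi

The last vowel of *mom* is /o/, which is a non-high vowel, so the past-tense suffix is -et, giving *momet*.
The past-tense form *momet*: last vowel = /e/, a front vowel → -bi → *mometbi*.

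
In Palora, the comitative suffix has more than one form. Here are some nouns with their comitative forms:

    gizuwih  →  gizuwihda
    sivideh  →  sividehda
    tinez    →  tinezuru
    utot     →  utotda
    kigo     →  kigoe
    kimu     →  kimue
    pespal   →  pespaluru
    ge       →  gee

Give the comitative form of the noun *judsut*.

Looking at the final sound of each stem: -da when the stem ends in a voiceless consonant (*gizuwih*, *sivideh*, *utot*); -uru when the stem ends in a voiced consonant (*tinez*, *pespal*); -e when the stem ends in a vowel (*kigo*, *kimu*, *ge*).
Since the final sound of *judsut* is /t/ (a voiceless consonant), it takes -da, giving *judsutda*.

judsutda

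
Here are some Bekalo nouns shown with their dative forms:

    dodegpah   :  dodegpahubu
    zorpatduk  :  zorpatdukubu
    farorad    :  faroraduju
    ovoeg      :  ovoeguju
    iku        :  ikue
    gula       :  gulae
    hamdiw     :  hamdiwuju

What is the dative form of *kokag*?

The pattern is voicing of the final sound: -ubu when the stem ends in a voiceless consonant (*dodegpah*, *zorpatduk*); -uju when the stem ends in a voiced consonant (*farorad*, *ovoeg*, *hamdiw*); -e when the stem ends in a vowel (*iku*, *gula*).
Since the final sound of *kokag* is /g/ (a voiced consonant), it takes -uju, giving *kokaguju*.

kokaguju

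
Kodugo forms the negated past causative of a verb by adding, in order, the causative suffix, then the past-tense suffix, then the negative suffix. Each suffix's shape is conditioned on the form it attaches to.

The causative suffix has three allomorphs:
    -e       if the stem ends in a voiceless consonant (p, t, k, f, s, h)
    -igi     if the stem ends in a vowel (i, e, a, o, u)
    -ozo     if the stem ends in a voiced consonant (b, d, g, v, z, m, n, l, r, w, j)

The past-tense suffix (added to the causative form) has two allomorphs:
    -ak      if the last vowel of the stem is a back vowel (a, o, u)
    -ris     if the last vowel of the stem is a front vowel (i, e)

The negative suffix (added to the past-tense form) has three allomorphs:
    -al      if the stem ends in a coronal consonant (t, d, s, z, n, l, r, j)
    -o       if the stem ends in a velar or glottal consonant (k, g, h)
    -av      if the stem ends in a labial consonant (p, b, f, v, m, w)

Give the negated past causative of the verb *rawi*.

rawiigirisal

Since the final sound of *rawi* is /i/ (a vowel), it takes -igi, giving *rawiigi*.
The last vowel of the causative form *rawiigi* is /i/, which is a front vowel, so the past-tense suffix is -ris, giving *rawiigiris*.
The past-tense form *rawiigiris*: final consonant = /s/, coronal → -al → *rawiigirisal*.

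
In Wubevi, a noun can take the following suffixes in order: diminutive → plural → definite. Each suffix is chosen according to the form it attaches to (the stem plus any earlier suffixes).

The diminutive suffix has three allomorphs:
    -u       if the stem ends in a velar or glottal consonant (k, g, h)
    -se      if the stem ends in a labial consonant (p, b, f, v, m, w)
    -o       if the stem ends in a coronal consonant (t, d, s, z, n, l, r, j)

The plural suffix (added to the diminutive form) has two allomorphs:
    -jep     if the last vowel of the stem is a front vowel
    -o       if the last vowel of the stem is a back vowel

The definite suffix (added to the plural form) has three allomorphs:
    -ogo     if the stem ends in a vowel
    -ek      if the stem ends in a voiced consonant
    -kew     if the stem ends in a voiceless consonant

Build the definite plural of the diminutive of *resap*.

resapsejepkew

*resap*: final consonant = /p/, labial → -se → *resapse*.
The diminutive form *resapse*: last vowel = /e/, a front vowel → -jep → *resapsejep*.
The plural form *resapsejep*: final sound = /p/, a voiceless consonant → -kew → *resapsejepkew*.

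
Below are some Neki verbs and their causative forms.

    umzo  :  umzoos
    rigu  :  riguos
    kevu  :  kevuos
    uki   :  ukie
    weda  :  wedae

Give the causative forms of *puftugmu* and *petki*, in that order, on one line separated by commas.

puftugmuos, petkie

The alternation tracks the last vowel of the stem — -os when the last vowel of the stem is a rounded vowel (*umzo*, *rigu*, *kevu*); -e when the last vowel of the stem is an unrounded vowel (*uki*, *weda*).
*puftugmu* — last vowel /u/ (a rounded vowel) → -os → *puftugmuos*.
*petki*: last vowel = /i/, an unrounded vowel → -e → *petkie*.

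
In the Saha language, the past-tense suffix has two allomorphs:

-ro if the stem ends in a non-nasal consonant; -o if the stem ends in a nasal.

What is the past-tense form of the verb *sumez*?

sumezro

The final consonant of *sumez* is /z/, which is non-nasal, so the suffix is -ro, giving *sumezro*.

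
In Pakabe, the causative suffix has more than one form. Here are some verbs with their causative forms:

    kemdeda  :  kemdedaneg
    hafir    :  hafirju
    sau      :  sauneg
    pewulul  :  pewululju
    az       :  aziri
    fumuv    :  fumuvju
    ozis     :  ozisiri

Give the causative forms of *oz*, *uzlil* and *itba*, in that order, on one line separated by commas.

The alternation tracks the final sound of the stem — -iri when the stem ends in a sibilant (*az*, *ozis*); -ju when the stem ends in a non-sibilant consonant (*hafir*, *pewulul*, *fumuv*); -neg when the stem ends in a vowel (*kemdeda*, *sau*).
*oz*: final sound = /z/, a sibilant → -iri → *oziri*.
The final sound of *uzlil* is /l/, which is a non-sibilant consonant, so the suffix is -ju, giving *uzlilju*.
The final sound of *itba* is /a/, which is a vowel, so the suffix is -neg, giving *itbaneg*.

oziri, uzlilju, itbaneg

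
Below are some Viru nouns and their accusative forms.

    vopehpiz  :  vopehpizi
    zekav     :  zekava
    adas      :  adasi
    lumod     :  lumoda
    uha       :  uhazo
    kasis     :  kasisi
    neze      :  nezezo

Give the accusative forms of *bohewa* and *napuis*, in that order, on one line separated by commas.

The pattern is sibilance of the final sound: -i when the stem ends in a sibilant (*vopehpiz*, *adas*, *kasis*); -a when the stem ends in a non-sibilant consonant (*zekav*, *lumod*); -zo when the stem ends in a vowel (*uha*, *neze*).
The final sound of *bohewa* is /a/, which is a vowel, so the suffix is -zo, giving *bohewazo*.
The final sound of *napuis* is /s/, which is a sibilant, so the suffix is -i, giving *napuisi*.

bohewazo, napuisi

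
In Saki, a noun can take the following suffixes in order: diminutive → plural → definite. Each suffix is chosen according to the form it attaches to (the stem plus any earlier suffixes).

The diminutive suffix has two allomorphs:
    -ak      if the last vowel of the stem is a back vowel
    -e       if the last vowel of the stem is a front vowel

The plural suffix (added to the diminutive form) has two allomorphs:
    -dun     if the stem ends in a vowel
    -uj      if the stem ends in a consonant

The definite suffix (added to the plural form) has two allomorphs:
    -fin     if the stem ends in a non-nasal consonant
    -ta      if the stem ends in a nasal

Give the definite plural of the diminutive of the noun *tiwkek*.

tiwkekedunta

Since the last vowel of *tiwkek* is /e/ (a front vowel), it takes -e, giving *tiwkeke*.
The diminutive form *tiwkeke*: final sound = /e/, a vowel → -dun → *tiwkekedun*.
The plural form *tiwkekedun* — final consonant /n/ (a nasal) → -ta → *tiwkekedunta*.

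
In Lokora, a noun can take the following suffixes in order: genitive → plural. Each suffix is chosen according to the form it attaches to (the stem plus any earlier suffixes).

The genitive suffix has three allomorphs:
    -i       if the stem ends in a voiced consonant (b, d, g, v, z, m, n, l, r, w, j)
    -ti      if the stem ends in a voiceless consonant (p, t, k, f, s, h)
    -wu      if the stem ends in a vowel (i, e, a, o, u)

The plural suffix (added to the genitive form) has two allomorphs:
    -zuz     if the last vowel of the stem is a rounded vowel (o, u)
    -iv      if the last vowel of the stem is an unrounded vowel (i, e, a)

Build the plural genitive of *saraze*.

The final sound of *saraze* is /e/, which is a vowel, so the genitive suffix is -wu, giving *sarazewu*.
The genitive form *sarazewu* — last vowel /u/ (a rounded vowel) → -zuz → *sarazewuzuz*.

sarazewuzuz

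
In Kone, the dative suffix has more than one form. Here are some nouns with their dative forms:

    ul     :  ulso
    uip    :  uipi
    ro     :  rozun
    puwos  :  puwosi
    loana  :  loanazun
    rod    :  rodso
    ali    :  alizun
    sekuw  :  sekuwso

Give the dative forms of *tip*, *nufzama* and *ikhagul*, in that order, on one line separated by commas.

tipi, nufzamazun, ikhagulso

The suffix is conditioned by the final sound: -i when the stem ends in a voiceless consonant (*uip*, *puwos*); -so when the stem ends in a voiced consonant (*ul*, *rod*, *sekuw*); -zun when the stem ends in a vowel (*ro*, *loana*, *ali*).
Since the final sound of *tip* is /p/ (a voiceless consonant), it takes -i, giving *tipi*.
Since the final sound of *nufzama* is /a/ (a vowel), it takes -zun, giving *nufzamazun*.
*ikhagul*: final sound = /l/, a voiced consonant → -so → *ikhagulso*.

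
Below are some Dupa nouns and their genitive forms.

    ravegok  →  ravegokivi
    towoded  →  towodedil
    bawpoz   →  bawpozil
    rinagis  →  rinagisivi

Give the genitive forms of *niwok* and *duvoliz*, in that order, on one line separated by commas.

The pattern is voicing of the final consonant: -ivi when the stem ends in a voiceless consonant (*ravegok*, *rinagis*); -il when the stem ends in a voiced consonant (*towoded*, *bawpoz*).
The final consonant of *niwok* is /k/, which is voiceless, so the suffix is -ivi, giving *niwokivi*.
Since the final consonant of *duvoliz* is /z/ (voiced), it takes -il, giving *duvolizil*.

niwokivi, duvolizil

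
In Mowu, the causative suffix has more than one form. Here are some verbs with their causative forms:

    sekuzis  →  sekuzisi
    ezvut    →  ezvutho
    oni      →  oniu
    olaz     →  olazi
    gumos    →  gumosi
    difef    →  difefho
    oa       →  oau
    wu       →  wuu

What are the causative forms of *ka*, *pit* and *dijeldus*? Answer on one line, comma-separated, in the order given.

The alternation tracks the final sound of the stem — -i when the stem ends in a sibilant (*sekuzis*, *olaz*, *gumos*); -ho when the stem ends in a non-sibilant consonant (*ezvut*, *difef*); -u when the stem ends in a vowel (*oni*, *oa*, *wu*).
*ka*: final sound = /a/, a vowel → -u → *kau*.
*pit*: final sound = /t/, a non-sibilant consonant → -ho → *pitho*.
Since the final sound of *dijeldus* is /s/ (a sibilant), it takes -i, giving *dijeldusi*.

kau, pitho, dijeldusi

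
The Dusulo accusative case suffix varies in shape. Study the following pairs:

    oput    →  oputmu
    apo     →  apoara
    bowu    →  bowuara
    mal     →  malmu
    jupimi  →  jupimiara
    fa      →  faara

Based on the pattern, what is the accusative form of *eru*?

The pattern is consonant vs. vowel: -mu when the stem ends in a consonant (*oput*, *mal*); -ara when the stem ends in a vowel (*apo*, *bowu*, *jupimi*, *fa*).
*eru* — final sound /u/ (a vowel) → -ara → *eruara*.

eruara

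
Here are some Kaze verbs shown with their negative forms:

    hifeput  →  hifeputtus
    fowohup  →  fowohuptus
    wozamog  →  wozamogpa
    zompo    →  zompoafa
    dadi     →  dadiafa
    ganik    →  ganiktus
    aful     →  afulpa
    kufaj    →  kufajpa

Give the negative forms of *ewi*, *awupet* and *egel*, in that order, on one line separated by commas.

The alternation tracks the final sound of the stem — -tus when the stem ends in a voiceless consonant (*hifeput*, *fowohup*, *ganik*); -pa when the stem ends in a voiced consonant (*wozamog*, *aful*, *kufaj*); -afa when the stem ends in a vowel (*zompo*, *dadi*).
Since the final sound of *ewi* is /i/ (a vowel), it takes -afa, giving *ewiafa*.
*awupet* — final sound /t/ (a voiceless consonant) → -tus → *awupettus*.
Since the final sound of *egel* is /l/ (a voiced consonant), it takes -pa, giving *egelpa*.

ewiafa, awupettus, egelpa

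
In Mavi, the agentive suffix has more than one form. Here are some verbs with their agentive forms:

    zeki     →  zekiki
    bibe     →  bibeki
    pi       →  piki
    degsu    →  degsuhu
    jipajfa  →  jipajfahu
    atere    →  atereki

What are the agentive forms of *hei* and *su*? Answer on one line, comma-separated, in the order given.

heiki, suhu

The alternation tracks the last vowel of the stem — -ki when the last vowel of the stem is a front vowel (*zeki*, *bibe*, *pi*, *atere*); -hu when the last vowel of the stem is a back vowel (*degsu*, *jipajfa*).
*hei*: last vowel = /i/, a front vowel → -ki → *heiki*.
The last vowel of *su* is /u/, which is a back vowel, so the suffix is -hu, giving *suhu*.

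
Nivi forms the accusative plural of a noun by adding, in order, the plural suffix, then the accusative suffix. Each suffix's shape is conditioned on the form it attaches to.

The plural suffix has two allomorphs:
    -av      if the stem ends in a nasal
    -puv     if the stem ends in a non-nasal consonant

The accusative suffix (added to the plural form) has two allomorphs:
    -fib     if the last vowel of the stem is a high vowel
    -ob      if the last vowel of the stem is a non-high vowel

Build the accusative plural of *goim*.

The final consonant of *goim* is /m/, which is a nasal, so the plural suffix is -av, giving *goimav*.
The last vowel of the plural form *goimav* is /a/, which is a non-high vowel, so the accusative suffix is -ob, giving *goimavob*.

goimavob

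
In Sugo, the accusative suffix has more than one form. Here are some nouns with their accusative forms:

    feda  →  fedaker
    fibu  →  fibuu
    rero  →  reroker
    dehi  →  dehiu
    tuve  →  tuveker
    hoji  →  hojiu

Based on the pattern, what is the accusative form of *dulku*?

dulkuu

Looking at the last vowel of each stem: -u when the last vowel of the stem is a high vowel (*fibu*, *dehi*, *hoji*); -ker when the last vowel of the stem is a non-high vowel (*feda*, *rero*, *tuve*).
The last vowel of *dulku* is /u/, which is a high vowel, so the suffix is -u, giving *dulkuu*.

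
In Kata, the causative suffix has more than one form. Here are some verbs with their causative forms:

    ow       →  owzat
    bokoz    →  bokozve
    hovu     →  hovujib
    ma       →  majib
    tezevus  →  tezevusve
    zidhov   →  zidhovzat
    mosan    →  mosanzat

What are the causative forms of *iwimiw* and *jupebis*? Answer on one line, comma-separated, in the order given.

iwimiwzat, jupebisve

The alternation tracks the final sound of the stem — -ve when the stem ends in a sibilant (*bokoz*, *tezevus*); -zat when the stem ends in a non-sibilant consonant (*ow*, *zidhov*, *mosan*); -jib when the stem ends in a vowel (*hovu*, *ma*).
*iwimiw*: final sound = /w/, a non-sibilant consonant → -zat → *iwimiwzat*.
*jupebis* — final sound /s/ (a sibilant) → -ve → *jupebisve*.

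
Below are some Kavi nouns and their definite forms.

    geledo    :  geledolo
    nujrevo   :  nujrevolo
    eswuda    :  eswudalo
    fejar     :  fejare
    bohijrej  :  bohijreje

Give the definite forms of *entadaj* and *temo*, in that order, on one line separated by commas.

entadaje, temolo

Looking at the final sound of each stem: -e when the stem ends in a consonant (*fejar*, *bohijrej*); -lo when the stem ends in a vowel (*geledo*, *nujrevo*, *eswuda*).
Since the final sound of *entadaj* is /j/ (a consonant), it takes -e, giving *entadaje*.
*temo* — final sound /o/ (a vowel) → -lo → *temolo*.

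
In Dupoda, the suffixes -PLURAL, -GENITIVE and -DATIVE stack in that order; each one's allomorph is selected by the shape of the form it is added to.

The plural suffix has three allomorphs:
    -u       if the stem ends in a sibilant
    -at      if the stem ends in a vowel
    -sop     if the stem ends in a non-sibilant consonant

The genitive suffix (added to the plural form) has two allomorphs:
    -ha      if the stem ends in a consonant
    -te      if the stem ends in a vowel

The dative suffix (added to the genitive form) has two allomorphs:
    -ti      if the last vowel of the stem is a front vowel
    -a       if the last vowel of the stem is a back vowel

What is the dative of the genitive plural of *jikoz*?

*jikoz*: final sound = /z/, a sibilant → -u → *jikozu*.
Since the final sound of the plural form *jikozu* is /u/ (a vowel), it takes -te, giving *jikozute*.
The genitive form *jikozute*: last vowel = /e/, a front vowel → -ti → *jikozuteti*.

jikozuteti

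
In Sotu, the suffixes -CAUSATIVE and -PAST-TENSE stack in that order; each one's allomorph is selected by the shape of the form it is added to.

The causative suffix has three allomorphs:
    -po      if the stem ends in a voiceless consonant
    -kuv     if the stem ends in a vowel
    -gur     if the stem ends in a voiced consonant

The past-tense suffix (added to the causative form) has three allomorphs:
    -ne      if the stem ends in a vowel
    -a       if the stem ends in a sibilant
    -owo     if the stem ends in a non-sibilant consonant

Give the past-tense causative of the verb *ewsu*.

ewsukuvowo

*ewsu* — final sound /u/ (a vowel) → -kuv → *ewsukuv*.
The final sound of the causative form *ewsukuv* is /v/, which is a non-sibilant consonant, so the past-tense suffix is -owo, giving *ewsukuvowo*.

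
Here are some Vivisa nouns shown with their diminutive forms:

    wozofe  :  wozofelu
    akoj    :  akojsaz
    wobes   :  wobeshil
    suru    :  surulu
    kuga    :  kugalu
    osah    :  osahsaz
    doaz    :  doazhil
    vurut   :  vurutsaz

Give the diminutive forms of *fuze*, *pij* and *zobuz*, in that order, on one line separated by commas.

fuzelu, pijsaz, zobuzhil

The suffix is conditioned by the final sound: -hil when the stem ends in a sibilant (*wobes*, *doaz*); -saz when the stem ends in a non-sibilant consonant (*akoj*, *osah*, *vurut*); -lu when the stem ends in a vowel (*wozofe*, *suru*, *kuga*).
Since the final sound of *fuze* is /e/ (a vowel), it takes -lu, giving *fuzelu*.
*pij* — final sound /j/ (a non-sibilant consonant) → -saz → *pijsaz*.
*zobuz*: final sound = /z/, a sibilant → -hil → *zobuzhil*.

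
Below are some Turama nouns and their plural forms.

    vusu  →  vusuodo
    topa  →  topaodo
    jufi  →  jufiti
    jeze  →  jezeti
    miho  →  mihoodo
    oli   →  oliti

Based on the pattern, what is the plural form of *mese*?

The suffix is conditioned by the last vowel: -ti when the last vowel of the stem is a front vowel (*jufi*, *jeze*, *oli*); -odo when the last vowel of the stem is a back vowel (*vusu*, *topa*, *miho*).
*mese*: last vowel = /e/, a front vowel → -ti → *meseti*.

meseti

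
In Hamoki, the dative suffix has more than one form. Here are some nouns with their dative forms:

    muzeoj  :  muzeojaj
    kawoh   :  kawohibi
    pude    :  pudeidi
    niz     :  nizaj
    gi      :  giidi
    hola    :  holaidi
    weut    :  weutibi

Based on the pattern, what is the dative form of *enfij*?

enfijaj

The pattern is voicing of the final sound: -ibi when the stem ends in a voiceless consonant (*kawoh*, *weut*); -aj when the stem ends in a voiced consonant (*muzeoj*, *niz*); -idi when the stem ends in a vowel (*pude*, *gi*, *hola*).
Since the final sound of *enfij* is /j/ (a voiced consonant), it takes -aj, giving *enfijaj*.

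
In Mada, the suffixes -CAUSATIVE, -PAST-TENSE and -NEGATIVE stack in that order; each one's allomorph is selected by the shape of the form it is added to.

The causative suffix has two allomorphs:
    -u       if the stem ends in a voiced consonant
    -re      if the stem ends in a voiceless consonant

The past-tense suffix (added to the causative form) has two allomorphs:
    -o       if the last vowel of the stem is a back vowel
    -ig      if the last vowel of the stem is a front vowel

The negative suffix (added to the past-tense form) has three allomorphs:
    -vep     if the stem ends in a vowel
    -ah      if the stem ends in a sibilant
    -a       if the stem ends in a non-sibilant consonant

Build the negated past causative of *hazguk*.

hazgukreiga

The final consonant of *hazguk* is /k/, which is voiceless, so the causative suffix is -re, giving *hazgukre*.
The causative form *hazgukre*: last vowel = /e/, a front vowel → -ig → *hazgukreig*.
Since the final sound of the past-tense form *hazgukreig* is /g/ (a non-sibilant consonant), it takes -a, giving *hazgukreiga*.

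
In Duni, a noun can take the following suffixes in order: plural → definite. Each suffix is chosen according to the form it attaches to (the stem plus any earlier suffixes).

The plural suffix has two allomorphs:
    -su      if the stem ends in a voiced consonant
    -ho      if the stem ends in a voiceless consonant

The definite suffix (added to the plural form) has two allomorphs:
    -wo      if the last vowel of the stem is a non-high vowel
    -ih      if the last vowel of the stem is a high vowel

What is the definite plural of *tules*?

*tules*: final consonant = /s/, voiceless → -ho → *tulesho*.
The plural form *tulesho* — last vowel /o/ (a non-high vowel) → -wo → *tuleshowo*.

tuleshowo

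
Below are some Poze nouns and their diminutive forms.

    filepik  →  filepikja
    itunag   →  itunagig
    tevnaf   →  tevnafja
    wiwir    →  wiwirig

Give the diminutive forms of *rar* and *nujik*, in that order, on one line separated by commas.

The pattern is voicing of the final consonant: -ja when the stem ends in a voiceless consonant (*filepik*, *tevnaf*); -ig when the stem ends in a voiced consonant (*itunag*, *wiwir*).
Since the final consonant of *rar* is /r/ (voiced), it takes -ig, giving *rarig*.
The final consonant of *nujik* is /k/, which is voiceless, so the suffix is -ja, giving *nujikja*.

rarig, nujikja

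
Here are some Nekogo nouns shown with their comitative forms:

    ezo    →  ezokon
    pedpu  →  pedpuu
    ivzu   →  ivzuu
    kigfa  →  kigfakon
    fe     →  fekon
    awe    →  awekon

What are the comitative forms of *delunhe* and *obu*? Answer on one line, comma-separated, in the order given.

delunhekon, obuu

The alternation tracks the last vowel of the stem — -u when the last vowel of the stem is a high vowel (*pedpu*, *ivzu*); -kon when the last vowel of the stem is a non-high vowel (*ezo*, *kigfa*, *fe*, *awe*).
*delunhe*: last vowel = /e/, a non-high vowel → -kon → *delunhekon*.
*obu* — last vowel /u/ (a high vowel) → -u → *obuu*.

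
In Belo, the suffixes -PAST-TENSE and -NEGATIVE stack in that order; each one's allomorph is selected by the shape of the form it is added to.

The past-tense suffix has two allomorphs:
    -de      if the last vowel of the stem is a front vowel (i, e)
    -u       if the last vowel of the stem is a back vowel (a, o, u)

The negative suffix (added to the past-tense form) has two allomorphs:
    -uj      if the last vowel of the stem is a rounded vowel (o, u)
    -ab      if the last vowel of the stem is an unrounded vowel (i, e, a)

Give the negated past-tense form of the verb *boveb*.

bovebdeab

Since the last vowel of *boveb* is /e/ (a front vowel), it takes -de, giving *bovebde*.
The last vowel of the past-tense form *bovebde* is /e/, which is an unrounded vowel, so the negative suffix is -ab, giving *bovebdeab*.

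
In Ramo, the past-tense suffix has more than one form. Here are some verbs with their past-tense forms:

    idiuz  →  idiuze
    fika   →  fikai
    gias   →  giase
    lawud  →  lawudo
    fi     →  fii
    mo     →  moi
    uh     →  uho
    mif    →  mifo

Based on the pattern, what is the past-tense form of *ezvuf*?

Looking at the final sound of each stem: -e when the stem ends in a sibilant (*idiuz*, *gias*); -o when the stem ends in a non-sibilant consonant (*lawud*, *uh*, *mif*); -i when the stem ends in a vowel (*fika*, *fi*, *mo*).
*ezvuf* — final sound /f/ (a non-sibilant consonant) → -o → *ezvufo*.

ezvufo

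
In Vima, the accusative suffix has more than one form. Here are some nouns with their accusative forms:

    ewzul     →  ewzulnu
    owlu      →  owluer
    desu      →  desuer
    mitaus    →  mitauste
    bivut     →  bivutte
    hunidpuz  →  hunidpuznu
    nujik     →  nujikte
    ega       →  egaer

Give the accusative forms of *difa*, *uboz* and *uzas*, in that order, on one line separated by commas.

difaer, uboznu, uzaste

The suffix is conditioned by the final sound: -te when the stem ends in a voiceless consonant (*mitaus*, *bivut*, *nujik*); -nu when the stem ends in a voiced consonant (*ewzul*, *hunidpuz*); -er when the stem ends in a vowel (*owlu*, *desu*, *ega*).
Since the final sound of *difa* is /a/ (a vowel), it takes -er, giving *difaer*.
The final sound of *uboz* is /z/, which is a voiced consonant, so the suffix is -nu, giving *uboznu*.
The final sound of *uzas* is /s/, which is a voiceless consonant, so the suffix is -te, giving *uzaste*.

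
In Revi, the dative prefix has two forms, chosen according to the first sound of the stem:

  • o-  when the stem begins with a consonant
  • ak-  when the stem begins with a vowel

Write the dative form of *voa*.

ovoa

*voa*: first sound = /v/, a consonant → o- → *ovoa*.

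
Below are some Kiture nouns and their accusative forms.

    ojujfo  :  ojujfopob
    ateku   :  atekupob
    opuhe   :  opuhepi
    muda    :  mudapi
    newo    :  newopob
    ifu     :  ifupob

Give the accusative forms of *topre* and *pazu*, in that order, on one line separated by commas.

Looking at the last vowel of each stem: -pob when the last vowel of the stem is a rounded vowel (*ojujfo*, *ateku*, *newo*, *ifu*); -pi when the last vowel of the stem is an unrounded vowel (*opuhe*, *muda*).
*topre* — last vowel /e/ (an unrounded vowel) → -pi → *toprepi*.
Since the last vowel of *pazu* is /u/ (a rounded vowel), it takes -pob, giving *pazupob*.

toprepi, pazupob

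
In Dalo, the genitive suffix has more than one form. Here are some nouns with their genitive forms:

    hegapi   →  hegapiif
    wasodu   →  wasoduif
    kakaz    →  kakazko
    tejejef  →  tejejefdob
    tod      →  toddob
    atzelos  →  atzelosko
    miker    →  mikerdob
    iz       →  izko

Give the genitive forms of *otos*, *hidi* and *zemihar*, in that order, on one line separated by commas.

otosko, hidiif, zemihardob

Looking at the final sound of each stem: -ko when the stem ends in a sibilant (*kakaz*, *atzelos*, *iz*); -dob when the stem ends in a non-sibilant consonant (*tejejef*, *tod*, *miker*); -if when the stem ends in a vowel (*hegapi*, *wasodu*).
The final sound of *otos* is /s/, which is a sibilant, so the suffix is -ko, giving *otosko*.
Since the final sound of *hidi* is /i/ (a vowel), it takes -if, giving *hidiif*.
Since the final sound of *zemihar* is /r/ (a non-sibilant consonant), it takes -dob, giving *zemihardob*.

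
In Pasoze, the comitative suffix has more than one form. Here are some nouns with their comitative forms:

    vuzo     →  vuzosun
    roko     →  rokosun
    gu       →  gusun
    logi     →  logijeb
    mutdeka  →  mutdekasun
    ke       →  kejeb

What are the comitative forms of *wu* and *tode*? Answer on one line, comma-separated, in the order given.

wusun, todejeb

Looking at the last vowel of each stem: -jeb when the last vowel of the stem is a front vowel (*logi*, *ke*); -sun when the last vowel of the stem is a back vowel (*vuzo*, *roko*, *gu*, *mutdeka*).
The last vowel of *wu* is /u/, which is a back vowel, so the suffix is -sun, giving *wusun*.
*tode* — last vowel /e/ (a front vowel) → -jeb → *todejeb*.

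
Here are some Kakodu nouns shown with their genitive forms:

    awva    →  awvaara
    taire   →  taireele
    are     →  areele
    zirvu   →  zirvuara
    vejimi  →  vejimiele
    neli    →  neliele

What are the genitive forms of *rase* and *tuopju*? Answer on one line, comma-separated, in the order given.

raseele, tuopjuara

The suffix is conditioned by the last vowel: -ele when the last vowel of the stem is a front vowel (*taire*, *are*, *vejimi*, *neli*); -ara when the last vowel of the stem is a back vowel (*awva*, *zirvu*).
Since the last vowel of *rase* is /e/ (a front vowel), it takes -ele, giving *raseele*.
Since the last vowel of *tuopju* is /u/ (a back vowel), it takes -ara, giving *tuopjuara*.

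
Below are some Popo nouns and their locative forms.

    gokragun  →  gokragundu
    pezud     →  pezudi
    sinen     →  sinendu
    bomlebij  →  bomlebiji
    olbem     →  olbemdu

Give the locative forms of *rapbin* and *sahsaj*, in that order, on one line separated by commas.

rapbindu, sahsaji

The alternation tracks the final consonant of the stem — -du when the stem ends in a nasal (*gokragun*, *sinen*, *olbem*); -i when the stem ends in a non-nasal consonant (*pezud*, *bomlebij*).
*rapbin*: final consonant = /n/, a nasal → -du → *rapbindu*.
Since the final consonant of *sahsaj* is /j/ (non-nasal), it takes -i, giving *sahsaji*.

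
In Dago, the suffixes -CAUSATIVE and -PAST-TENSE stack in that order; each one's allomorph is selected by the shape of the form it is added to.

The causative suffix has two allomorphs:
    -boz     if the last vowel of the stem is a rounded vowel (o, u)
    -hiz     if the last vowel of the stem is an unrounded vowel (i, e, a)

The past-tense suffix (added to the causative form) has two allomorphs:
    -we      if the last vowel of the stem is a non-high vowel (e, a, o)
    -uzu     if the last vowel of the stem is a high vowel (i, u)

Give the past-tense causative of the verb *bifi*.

bifihizuzu

*bifi* — last vowel /i/ (an unrounded vowel) → -hiz → *bifihiz*.
The last vowel of the causative form *bifihiz* is /i/, which is a high vowel, so the past-tense suffix is -uzu, giving *bifihizuzu*.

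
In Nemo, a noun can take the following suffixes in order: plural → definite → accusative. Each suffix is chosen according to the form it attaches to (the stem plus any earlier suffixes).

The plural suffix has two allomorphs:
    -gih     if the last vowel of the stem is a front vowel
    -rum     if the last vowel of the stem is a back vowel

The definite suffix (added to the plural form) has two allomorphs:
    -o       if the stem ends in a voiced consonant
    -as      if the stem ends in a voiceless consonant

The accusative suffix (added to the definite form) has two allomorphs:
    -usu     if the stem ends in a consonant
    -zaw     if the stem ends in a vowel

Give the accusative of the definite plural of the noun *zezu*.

Since the last vowel of *zezu* is /u/ (a back vowel), it takes -rum, giving *zezurum*.
The plural form *zezurum* — final consonant /m/ (voiced) → -o → *zezurumo*.
The final sound of the definite form *zezurumo* is /o/, which is a vowel, so the accusative suffix is -zaw, giving *zezurumozaw*.

zezurumozaw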